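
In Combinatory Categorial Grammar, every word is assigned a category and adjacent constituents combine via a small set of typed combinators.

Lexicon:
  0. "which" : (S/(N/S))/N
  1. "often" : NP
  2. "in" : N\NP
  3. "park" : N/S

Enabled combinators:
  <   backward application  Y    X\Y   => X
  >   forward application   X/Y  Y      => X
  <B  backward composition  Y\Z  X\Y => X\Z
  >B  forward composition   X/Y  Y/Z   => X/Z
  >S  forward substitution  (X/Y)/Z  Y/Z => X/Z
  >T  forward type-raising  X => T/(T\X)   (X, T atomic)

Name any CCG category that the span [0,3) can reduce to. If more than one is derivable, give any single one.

S/(N/S)

[0,4] S   >
  [0,3] S/(N/S)   >
    [0,1] "which" : (S/(N/S))/N
    [1,3] N   <
      [1,2] "often" : NP
      [2,3] "in" : N\NP
  [3,4] "park" : N/S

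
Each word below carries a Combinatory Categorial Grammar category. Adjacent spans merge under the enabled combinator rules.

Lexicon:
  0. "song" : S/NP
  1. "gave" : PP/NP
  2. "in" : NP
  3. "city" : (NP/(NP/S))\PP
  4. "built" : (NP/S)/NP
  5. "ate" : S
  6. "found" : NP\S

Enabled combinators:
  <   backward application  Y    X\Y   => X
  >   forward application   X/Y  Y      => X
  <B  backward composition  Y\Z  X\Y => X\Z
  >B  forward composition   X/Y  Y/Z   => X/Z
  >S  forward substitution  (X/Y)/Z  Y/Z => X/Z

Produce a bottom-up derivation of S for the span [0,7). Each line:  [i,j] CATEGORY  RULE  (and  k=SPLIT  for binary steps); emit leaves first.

[0,1] S/NP  lex  "song"
[1,2] PP/NP  lex  "gave"
[2,3] NP  lex  "in"
[1,3] PP  >  k=2
[3,4] (NP/(NP/S))\PP  lex  "city"
[1,4] NP/(NP/S)  <  k=3
[4,5] (NP/S)/NP  lex  "built"
[5,6] S  lex  "ate"
[6,7] NP\S  lex  "found"
[5,7] NP  <  k=6
[4,7] NP/S  >  k=5
[1,7] NP  >  k=4
[0,7] S  >  k=1

[0,7] S   >
  [0,1] "song" : S/NP
  [1,7] NP   >
    [1,4] NP/(NP/S)   <
      [1,3] PP   >
        [1,2] "gave" : PP/NP
        [2,3] "in" : NP
      [3,4] "city" : (NP/(NP/S))\PP
    [4,7] NP/S   >
      [4,5] "built" : (NP/S)/NP
      [5,7] NP   <
        [5,6] "ate" : S
        [6,7] "found" : NP\S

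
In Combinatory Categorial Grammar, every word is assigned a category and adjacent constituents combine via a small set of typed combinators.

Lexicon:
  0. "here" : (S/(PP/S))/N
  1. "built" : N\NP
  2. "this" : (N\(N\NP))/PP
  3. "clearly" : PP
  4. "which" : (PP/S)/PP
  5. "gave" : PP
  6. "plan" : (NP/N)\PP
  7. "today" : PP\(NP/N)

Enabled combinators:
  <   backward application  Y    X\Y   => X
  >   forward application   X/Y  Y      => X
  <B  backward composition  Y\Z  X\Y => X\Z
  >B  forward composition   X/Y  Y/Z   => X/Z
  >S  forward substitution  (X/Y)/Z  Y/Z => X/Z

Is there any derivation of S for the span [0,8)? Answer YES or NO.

YES

[0,8] S   >
  [0,5] S/PP   >B
    [0,4] S/(PP/S)   >
      [0,1] "here" : (S/(PP/S))/N
      [1,4] N   <
        [1,2] "built" : N\NP
        [2,4] N\(N\NP)   >
          [2,3] "this" : (N\(N\NP))/PP
          [3,4] "clearly" : PP
    [4,5] "which" : (PP/S)/PP
  [5,8] PP   <
    [5,7] NP/N   <
      [5,6] "gave" : PP
      [6,7] "plan" : (NP/N)\PP
    [7,8] "today" : PP\(NP/N)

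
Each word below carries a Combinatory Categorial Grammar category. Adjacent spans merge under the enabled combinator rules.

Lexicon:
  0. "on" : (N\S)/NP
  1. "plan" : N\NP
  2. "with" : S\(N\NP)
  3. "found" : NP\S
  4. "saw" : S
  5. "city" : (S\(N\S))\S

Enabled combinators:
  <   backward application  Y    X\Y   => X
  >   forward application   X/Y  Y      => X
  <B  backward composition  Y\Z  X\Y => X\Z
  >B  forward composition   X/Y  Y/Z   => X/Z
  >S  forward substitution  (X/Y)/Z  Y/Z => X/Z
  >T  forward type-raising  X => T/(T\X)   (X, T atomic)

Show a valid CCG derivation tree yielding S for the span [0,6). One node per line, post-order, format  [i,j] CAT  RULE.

[0,1] (N\S)/NP  lex  "on"
[1,2] N\NP  lex  "plan"
[2,3] S\(N\NP)  lex  "with"
[1,3] S  <  k=2
[3,4] NP\S  lex  "found"
[1,4] NP  <  k=3
[0,4] N\S  >  k=1
[4,5] S  lex  "saw"
[5,6] (S\(N\S))\S  lex  "city"
[4,6] S\(N\S)  <  k=5
[0,6] S  <  k=4

[0,6] S   <
  [0,4] N\S   >
    [0,1] "on" : (N\S)/NP
    [1,4] NP   <
      [1,3] S   <
        [1,2] "plan" : N\NP
        [2,3] "with" : S\(N\NP)
      [3,4] "found" : NP\S
  [4,6] S\(N\S)   <
    [4,5] "saw" : S
    [5,6] "city" : (S\(N\S))\S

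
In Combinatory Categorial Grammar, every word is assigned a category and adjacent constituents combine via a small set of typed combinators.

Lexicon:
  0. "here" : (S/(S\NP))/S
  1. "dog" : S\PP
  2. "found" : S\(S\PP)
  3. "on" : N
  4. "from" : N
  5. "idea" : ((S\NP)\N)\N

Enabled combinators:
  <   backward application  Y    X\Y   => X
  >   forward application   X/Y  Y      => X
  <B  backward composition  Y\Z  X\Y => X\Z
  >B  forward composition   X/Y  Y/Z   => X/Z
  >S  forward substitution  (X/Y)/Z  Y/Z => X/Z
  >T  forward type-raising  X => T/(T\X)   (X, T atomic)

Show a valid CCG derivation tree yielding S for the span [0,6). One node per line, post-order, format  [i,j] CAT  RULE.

[0,6] S   >
  [0,3] S/(S\NP)   >
    [0,1] "here" : (S/(S\NP))/S
    [1,3] S   <
      [1,2] "dog" : S\PP
      [2,3] "found" : S\(S\PP)
  [3,6] S\NP   <
    [3,4] "on" : N
    [4,6] (S\NP)\N   <
      [4,5] "from" : N
      [5,6] "idea" : ((S\NP)\N)\N

[0,1] (S/(S\NP))/S  lex  "here"
[1,2] S\PP  lex  "dog"
[2,3] S\(S\PP)  lex  "found"
[1,3] S  <  k=2
[0,3] S/(S\NP)  >  k=1
[3,4] N  lex  "on"
[4,5] N  lex  "from"
[5,6] ((S\NP)\N)\N  lex  "idea"
[4,6] (S\NP)\N  <  k=5
[3,6] S\NP  <  k=4
[0,6] S  >  k=3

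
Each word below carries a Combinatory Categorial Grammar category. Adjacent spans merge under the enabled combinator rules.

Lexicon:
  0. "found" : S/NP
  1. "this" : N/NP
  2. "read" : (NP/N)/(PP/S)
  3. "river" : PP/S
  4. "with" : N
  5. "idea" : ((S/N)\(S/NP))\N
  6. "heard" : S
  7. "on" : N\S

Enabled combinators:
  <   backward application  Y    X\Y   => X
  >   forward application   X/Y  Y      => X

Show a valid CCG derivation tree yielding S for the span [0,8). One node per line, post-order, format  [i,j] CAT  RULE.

[0,8] S   >
  [0,6] S/N   <
    [0,1] "found" : S/NP
    [1,6] (S/N)\(S/NP)   <
      [1,5] N   >
        [1,2] "this" : N/NP
        [2,5] NP   >
          [2,4] NP/N   >
            [2,3] "read" : (NP/N)/(PP/S)
            [3,4] "river" : PP/S
          [4,5] "with" : N
      [5,6] "idea" : ((S/N)\(S/NP))\N
  [6,8] N   <
    [6,7] "heard" : S
    [7,8] "on" : N\S

[0,1] S/NP  lex  "found"
[1,2] N/NP  lex  "this"
[2,3] (NP/N)/(PP/S)  lex  "read"
[3,4] PP/S  lex  "river"
[2,4] NP/N  >  k=3
[4,5] N  lex  "with"
[2,5] NP  >  k=4
[1,5] N  >  k=2
[5,6] ((S/N)\(S/NP))\N  lex  "idea"
[1,6] (S/N)\(S/NP)  <  k=5
[0,6] S/N  <  k=1
[6,7] S  lex  "heard"
[7,8] N\S  lex  "on"
[6,8] N  <  k=7
[0,8] S  >  k=6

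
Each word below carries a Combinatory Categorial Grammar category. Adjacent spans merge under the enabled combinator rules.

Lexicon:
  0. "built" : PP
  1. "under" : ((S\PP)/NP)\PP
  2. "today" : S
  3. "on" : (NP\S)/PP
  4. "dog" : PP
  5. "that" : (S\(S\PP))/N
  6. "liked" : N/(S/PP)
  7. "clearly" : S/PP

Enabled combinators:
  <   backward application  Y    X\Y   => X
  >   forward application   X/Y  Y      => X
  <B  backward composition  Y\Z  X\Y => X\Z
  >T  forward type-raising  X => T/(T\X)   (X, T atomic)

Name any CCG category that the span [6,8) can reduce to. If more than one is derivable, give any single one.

N

[0,8] S   <
  [0,5] S\PP   >
    [0,2] (S\PP)/NP   <
      [0,1] "built" : PP
      [1,2] "under" : ((S\PP)/NP)\PP
    [2,5] NP   >
      [2,3] NP/(NP\S)   >T
        [2,3] "today" : S
      [3,5] NP\S   >
        [3,4] "on" : (NP\S)/PP
        [4,5] "dog" : PP
  [5,8] S\(S\PP)   >
    [5,6] "that" : (S\(S\PP))/N
    [6,8] N   >
      [6,7] "liked" : N/(S/PP)
      [7,8] "clearly" : S/PP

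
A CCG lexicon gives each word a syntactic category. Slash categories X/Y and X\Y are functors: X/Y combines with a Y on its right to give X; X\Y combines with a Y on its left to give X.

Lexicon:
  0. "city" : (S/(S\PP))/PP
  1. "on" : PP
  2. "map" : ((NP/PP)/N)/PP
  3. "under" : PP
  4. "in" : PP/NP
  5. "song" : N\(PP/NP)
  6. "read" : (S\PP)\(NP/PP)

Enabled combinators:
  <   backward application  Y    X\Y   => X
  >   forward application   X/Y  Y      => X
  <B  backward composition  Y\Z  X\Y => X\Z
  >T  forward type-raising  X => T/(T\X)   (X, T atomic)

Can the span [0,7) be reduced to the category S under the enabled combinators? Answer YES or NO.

YES

[0,7] S   >
  [0,2] S/(S\PP)   >
    [0,1] "city" : (S/(S\PP))/PP
    [1,2] "on" : PP
  [2,7] S\PP   <
    [2,6] NP/PP   >
      [2,4] (NP/PP)/N   >
        [2,3] "map" : ((NP/PP)/N)/PP
        [3,4] "under" : PP
      [4,6] N   <
        [4,5] "in" : PP/NP
        [5,6] "song" : N\(PP/NP)
    [6,7] "read" : (S\PP)\(NP/PP)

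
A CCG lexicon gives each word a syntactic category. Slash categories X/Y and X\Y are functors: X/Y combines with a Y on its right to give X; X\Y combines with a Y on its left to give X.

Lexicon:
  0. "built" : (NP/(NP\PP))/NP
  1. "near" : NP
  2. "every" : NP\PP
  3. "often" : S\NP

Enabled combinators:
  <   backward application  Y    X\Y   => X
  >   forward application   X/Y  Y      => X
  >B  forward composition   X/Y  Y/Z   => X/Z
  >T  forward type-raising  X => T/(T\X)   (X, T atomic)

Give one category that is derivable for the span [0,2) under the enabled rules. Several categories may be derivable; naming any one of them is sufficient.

NP/(NP\PP)

[0,4] S   <
  [0,3] NP   >
    [0,2] NP/(NP\PP)   >
      [0,1] "built" : (NP/(NP\PP))/NP
      [1,2] "near" : NP
    [2,3] "every" : NP\PP
  [3,4] "often" : S\NP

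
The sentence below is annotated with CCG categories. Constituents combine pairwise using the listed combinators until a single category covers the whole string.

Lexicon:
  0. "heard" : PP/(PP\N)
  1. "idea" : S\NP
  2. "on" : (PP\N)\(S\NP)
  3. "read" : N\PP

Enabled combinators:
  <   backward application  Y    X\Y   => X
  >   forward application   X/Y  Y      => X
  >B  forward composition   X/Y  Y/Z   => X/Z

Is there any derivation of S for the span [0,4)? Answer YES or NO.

PP/(PP\N) S\NP (PP\N)\(S\NP) N\PP
CKY chart[0,4] = {N}; S ∉ chart

NO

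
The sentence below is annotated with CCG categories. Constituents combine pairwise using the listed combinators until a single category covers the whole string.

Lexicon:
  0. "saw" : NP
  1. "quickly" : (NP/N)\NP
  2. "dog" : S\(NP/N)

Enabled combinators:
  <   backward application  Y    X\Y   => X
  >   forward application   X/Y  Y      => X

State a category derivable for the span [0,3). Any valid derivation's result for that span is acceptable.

[0,3] S   <
  [0,2] NP/N   <
    [0,1] "saw" : NP
    [1,2] "quickly" : (NP/N)\NP
  [2,3] "dog" : S\(NP/N)

S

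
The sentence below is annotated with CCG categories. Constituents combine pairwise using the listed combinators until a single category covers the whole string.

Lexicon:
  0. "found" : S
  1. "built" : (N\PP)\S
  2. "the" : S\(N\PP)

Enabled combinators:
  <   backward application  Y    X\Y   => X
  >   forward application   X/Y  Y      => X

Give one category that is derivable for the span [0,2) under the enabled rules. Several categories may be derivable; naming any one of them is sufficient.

N\PP

[0,3] S   <
  [0,2] N\PP   <
    [0,1] "found" : S
    [1,2] "built" : (N\PP)\S
  [2,3] "the" : S\(N\PP)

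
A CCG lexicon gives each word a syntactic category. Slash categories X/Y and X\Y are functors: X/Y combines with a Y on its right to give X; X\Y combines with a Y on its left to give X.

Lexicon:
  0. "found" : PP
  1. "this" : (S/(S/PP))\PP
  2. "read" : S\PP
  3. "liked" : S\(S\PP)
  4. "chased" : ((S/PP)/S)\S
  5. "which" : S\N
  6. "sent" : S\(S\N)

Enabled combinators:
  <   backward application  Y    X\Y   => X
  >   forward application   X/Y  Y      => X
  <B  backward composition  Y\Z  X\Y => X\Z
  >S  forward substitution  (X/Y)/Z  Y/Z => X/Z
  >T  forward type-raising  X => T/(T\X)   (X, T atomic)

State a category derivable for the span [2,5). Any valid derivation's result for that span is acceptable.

[0,7] S   >
  [0,2] S/(S/PP)   <
    [0,1] "found" : PP
    [1,2] "this" : (S/(S/PP))\PP
  [2,7] S/PP   >
    [2,5] (S/PP)/S   <
      [2,4] S   <
        [2,3] "read" : S\PP
        [3,4] "liked" : S\(S\PP)
      [4,5] "chased" : ((S/PP)/S)\S
    [5,7] S   <
      [5,6] "which" : S\N
      [6,7] "sent" : S\(S\N)

(S/PP)/S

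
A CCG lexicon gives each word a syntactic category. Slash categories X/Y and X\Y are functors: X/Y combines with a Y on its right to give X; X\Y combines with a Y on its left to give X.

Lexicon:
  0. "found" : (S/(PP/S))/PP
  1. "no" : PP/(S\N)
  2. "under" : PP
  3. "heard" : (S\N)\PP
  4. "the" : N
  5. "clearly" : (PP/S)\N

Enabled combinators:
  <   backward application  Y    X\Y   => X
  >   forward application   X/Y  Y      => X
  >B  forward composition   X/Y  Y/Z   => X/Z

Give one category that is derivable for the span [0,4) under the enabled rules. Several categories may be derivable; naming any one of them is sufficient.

[0,6] S   >
  [0,4] S/(PP/S)   >
    [0,1] "found" : (S/(PP/S))/PP
    [1,4] PP   >
      [1,2] "no" : PP/(S\N)
      [2,4] S\N   <
        [2,3] "under" : PP
        [3,4] "heard" : (S\N)\PP
  [4,6] PP/S   <
    [4,5] "the" : N
    [5,6] "clearly" : (PP/S)\N

S/(PP/S)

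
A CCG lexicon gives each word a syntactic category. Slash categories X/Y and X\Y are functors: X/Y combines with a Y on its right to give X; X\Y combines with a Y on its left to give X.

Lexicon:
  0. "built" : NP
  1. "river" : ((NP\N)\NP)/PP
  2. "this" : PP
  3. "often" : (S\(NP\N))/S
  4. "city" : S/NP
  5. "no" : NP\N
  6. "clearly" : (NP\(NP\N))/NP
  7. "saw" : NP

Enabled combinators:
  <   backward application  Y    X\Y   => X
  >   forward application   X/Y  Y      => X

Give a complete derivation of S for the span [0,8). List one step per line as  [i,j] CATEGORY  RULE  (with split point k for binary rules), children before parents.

[0,1] NP  lex  "built"
[1,2] ((NP\N)\NP)/PP  lex  "river"
[2,3] PP  lex  "this"
[1,3] (NP\N)\NP  >  k=2
[0,3] NP\N  <  k=1
[3,4] (S\(NP\N))/S  lex  "often"
[4,5] S/NP  lex  "city"
[5,6] NP\N  lex  "no"
[6,7] (NP\(NP\N))/NP  lex  "clearly"
[7,8] NP  lex  "saw"
[6,8] NP\(NP\N)  >  k=7
[5,8] NP  <  k=6
[4,8] S  >  k=5
[3,8] S\(NP\N)  >  k=4
[0,8] S  <  k=3

[0,8] S   <
  [0,3] NP\N   <
    [0,1] "built" : NP
    [1,3] (NP\N)\NP   >
      [1,2] "river" : ((NP\N)\NP)/PP
      [2,3] "this" : PP
  [3,8] S\(NP\N)   >
    [3,4] "often" : (S\(NP\N))/S
    [4,8] S   >
      [4,5] "city" : S/NP
      [5,8] NP   <
        [5,6] "no" : NP\N
        [6,8] NP\(NP\N)   >
          [6,7] "clearly" : (NP\(NP\N))/NP
          [7,8] "saw" : NP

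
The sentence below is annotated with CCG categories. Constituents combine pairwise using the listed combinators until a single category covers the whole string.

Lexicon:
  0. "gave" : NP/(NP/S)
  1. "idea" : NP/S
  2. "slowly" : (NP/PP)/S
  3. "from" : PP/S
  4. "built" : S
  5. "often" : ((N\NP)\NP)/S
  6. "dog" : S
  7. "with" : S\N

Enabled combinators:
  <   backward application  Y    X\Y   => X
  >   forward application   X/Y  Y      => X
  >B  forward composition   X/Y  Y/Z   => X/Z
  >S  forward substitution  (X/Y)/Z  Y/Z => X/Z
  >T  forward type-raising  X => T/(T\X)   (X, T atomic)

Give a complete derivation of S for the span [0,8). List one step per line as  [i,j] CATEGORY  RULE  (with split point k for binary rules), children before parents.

[0,8] S   <
  [0,7] N   <
    [0,2] NP   >
      [0,1] "gave" : NP/(NP/S)
      [1,2] "idea" : NP/S
    [2,7] N\NP   <
      [2,5] NP   >
        [2,4] NP/S   >S
          [2,3] "slowly" : (NP/PP)/S
          [3,4] "from" : PP/S
        [4,5] "built" : S
      [5,7] (N\NP)\NP   >
        [5,6] "often" : ((N\NP)\NP)/S
        [6,7] "dog" : S
  [7,8] "with" : S\N

[0,1] NP/(NP/S)  lex  "gave"
[1,2] NP/S  lex  "idea"
[0,2] NP  >  k=1
[2,3] (NP/PP)/S  lex  "slowly"
[3,4] PP/S  lex  "from"
[2,4] NP/S  >S  k=3
[4,5] S  lex  "built"
[2,5] NP  >  k=4
[5,6] ((N\NP)\NP)/S  lex  "often"
[6,7] S  lex  "dog"
[5,7] (N\NP)\NP  >  k=6
[2,7] N\NP  <  k=5
[0,7] N  <  k=2
[7,8] S\N  lex  "with"
[0,8] S  <  k=7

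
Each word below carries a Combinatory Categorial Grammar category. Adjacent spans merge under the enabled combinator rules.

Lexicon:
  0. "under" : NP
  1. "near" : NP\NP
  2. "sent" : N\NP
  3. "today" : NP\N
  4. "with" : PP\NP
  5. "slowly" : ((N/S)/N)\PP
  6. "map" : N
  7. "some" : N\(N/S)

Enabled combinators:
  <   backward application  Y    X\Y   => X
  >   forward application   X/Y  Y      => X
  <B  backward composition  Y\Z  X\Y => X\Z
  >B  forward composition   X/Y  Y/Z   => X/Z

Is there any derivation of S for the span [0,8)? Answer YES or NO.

NP NP\NP N\NP NP\N PP\NP ((N/S)/N)\PP N N\(N/S)
CKY chart[0,8] = {N}; S ∉ chart

NO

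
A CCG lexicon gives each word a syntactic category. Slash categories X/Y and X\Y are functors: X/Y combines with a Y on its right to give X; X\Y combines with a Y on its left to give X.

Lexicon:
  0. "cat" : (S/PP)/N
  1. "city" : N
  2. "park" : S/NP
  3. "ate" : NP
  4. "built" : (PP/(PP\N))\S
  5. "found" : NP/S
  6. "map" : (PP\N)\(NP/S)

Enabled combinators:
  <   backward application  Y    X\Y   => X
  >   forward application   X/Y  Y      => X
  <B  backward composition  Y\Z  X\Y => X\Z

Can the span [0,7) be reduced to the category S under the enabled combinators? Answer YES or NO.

[0,7] S   >
  [0,2] S/PP   >
    [0,1] "cat" : (S/PP)/N
    [1,2] "city" : N
  [2,7] PP   >
    [2,5] PP/(PP\N)   <
      [2,4] S   >
        [2,3] "park" : S/NP
        [3,4] "ate" : NP
      [4,5] "built" : (PP/(PP\N))\S
    [5,7] PP\N   <
      [5,6] "found" : NP/S
      [6,7] "map" : (PP\N)\(NP/S)

YES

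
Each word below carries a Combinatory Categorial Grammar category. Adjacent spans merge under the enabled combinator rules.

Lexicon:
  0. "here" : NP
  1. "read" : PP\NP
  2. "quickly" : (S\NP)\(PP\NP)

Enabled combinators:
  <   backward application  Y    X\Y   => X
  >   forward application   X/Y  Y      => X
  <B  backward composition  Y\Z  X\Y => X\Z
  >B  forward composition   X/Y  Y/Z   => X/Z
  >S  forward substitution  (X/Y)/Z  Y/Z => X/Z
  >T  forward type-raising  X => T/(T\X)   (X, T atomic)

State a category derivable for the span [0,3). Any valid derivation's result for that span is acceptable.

S

[0,3] S   <
  [0,1] "here" : NP
  [1,3] S\NP   <
    [1,2] "read" : PP\NP
    [2,3] "quickly" : (S\NP)\(PP\NP)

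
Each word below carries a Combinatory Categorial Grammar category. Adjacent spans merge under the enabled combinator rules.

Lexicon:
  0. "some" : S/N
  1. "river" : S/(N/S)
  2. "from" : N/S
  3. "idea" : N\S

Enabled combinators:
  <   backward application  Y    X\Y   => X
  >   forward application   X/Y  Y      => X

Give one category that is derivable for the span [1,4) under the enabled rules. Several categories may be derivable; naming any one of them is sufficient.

N

[0,4] S   >
  [0,1] "some" : S/N
  [1,4] N   <
    [1,3] S   >
      [1,2] "river" : S/(N/S)
      [2,3] "from" : N/S
    [3,4] "idea" : N\S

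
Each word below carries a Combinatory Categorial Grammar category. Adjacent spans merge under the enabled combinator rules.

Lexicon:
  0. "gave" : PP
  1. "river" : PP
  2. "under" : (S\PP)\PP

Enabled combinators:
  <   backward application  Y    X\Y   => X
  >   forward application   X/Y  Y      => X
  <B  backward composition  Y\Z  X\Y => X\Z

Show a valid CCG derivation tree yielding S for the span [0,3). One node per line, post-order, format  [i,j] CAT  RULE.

[0,3] S   <
  [0,1] "gave" : PP
  [1,3] S\PP   <
    [1,2] "river" : PP
    [2,3] "under" : (S\PP)\PP

[0,1] PP  lex  "gave"
[1,2] PP  lex  "river"
[2,3] (S\PP)\PP  lex  "under"
[1,3] S\PP  <  k=2
[0,3] S  <  k=1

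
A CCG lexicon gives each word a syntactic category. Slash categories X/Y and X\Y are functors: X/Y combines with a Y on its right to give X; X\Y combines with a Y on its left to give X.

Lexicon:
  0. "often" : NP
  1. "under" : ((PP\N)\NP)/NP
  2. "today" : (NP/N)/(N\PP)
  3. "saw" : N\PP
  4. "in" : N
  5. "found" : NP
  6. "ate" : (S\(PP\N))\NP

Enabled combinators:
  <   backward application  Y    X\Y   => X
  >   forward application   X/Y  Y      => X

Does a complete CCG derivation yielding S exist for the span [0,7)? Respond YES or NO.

YES

[0,7] S   <
  [0,5] PP\N   <
    [0,1] "often" : NP
    [1,5] (PP\N)\NP   >
      [1,2] "under" : ((PP\N)\NP)/NP
      [2,5] NP   >
        [2,4] NP/N   >
          [2,3] "today" : (NP/N)/(N\PP)
          [3,4] "saw" : N\PP
        [4,5] "in" : N
  [5,7] S\(PP\N)   <
    [5,6] "found" : NP
    [6,7] "ate" : (S\(PP\N))\NP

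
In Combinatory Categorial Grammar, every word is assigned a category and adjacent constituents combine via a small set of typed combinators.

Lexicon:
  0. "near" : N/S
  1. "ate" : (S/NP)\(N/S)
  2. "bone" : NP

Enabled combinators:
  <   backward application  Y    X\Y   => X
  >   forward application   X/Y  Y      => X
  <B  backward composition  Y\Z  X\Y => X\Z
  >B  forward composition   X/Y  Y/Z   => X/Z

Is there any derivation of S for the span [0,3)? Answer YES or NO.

YES

[0,3] S   >
  [0,2] S/NP   <
    [0,1] "near" : N/S
    [1,2] "ate" : (S/NP)\(N/S)
  [2,3] "bone" : NP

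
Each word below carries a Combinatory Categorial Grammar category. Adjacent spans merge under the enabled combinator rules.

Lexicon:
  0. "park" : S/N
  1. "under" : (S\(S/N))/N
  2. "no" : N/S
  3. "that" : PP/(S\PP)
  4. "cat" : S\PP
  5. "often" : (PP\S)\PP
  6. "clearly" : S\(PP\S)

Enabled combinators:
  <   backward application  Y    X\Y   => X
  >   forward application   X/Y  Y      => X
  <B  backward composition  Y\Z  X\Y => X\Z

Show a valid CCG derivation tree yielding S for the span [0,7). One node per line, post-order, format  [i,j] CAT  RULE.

[0,7] S   <
  [0,1] "park" : S/N
  [1,7] S\(S/N)   >
    [1,2] "under" : (S\(S/N))/N
    [2,7] N   >
      [2,3] "no" : N/S
      [3,7] S   <
        [3,5] PP   >
          [3,4] "that" : PP/(S\PP)
          [4,5] "cat" : S\PP
        [5,7] S\PP   <B
          [5,6] "often" : (PP\S)\PP
          [6,7] "clearly" : S\(PP\S)

[0,1] S/N  lex  "park"
[1,2] (S\(S/N))/N  lex  "under"
[2,3] N/S  lex  "no"
[3,4] PP/(S\PP)  lex  "that"
[4,5] S\PP  lex  "cat"
[3,5] PP  >  k=4
[5,6] (PP\S)\PP  lex  "often"
[6,7] S\(PP\S)  lex  "clearly"
[5,7] S\PP  <B  k=6
[3,7] S  <  k=5
[2,7] N  >  k=3
[1,7] S\(S/N)  >  k=2
[0,7] S  <  k=1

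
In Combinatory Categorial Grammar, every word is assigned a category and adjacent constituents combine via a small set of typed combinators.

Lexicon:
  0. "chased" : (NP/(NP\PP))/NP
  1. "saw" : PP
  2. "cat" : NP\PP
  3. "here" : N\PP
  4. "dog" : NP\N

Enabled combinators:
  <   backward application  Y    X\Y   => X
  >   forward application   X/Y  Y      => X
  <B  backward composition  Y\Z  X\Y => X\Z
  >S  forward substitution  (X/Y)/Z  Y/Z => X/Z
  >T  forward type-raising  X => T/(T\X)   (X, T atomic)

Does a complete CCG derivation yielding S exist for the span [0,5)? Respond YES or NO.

(NP/(NP\PP))/NP PP NP\PP N\PP NP\N
CKY chart[0,5] = {N/(N\NP), NP, NP/(NP\NP), PP/(PP\NP), S/(S\NP)}; S ∉ chart

NO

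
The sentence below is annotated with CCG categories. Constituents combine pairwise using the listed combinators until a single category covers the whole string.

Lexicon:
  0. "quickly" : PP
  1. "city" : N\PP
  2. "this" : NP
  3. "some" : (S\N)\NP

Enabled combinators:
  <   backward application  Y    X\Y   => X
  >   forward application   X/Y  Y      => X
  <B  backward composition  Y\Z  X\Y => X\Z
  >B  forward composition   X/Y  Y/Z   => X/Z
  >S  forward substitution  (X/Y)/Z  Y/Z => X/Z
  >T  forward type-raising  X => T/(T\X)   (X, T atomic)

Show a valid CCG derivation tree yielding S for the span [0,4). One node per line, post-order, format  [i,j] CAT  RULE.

[0,1] PP  lex  "quickly"
[0,1] N/(N\PP)  >T
[1,2] N\PP  lex  "city"
[0,2] N  >  k=1
[2,3] NP  lex  "this"
[3,4] (S\N)\NP  lex  "some"
[2,4] S\N  <  k=3
[0,4] S  <  k=2

[0,4] S   <
  [0,2] N   >
    [0,1] N/(N\PP)   >T
      [0,1] "quickly" : PP
    [1,2] "city" : N\PP
  [2,4] S\N   <
    [2,3] "this" : NP
    [3,4] "some" : (S\N)\NP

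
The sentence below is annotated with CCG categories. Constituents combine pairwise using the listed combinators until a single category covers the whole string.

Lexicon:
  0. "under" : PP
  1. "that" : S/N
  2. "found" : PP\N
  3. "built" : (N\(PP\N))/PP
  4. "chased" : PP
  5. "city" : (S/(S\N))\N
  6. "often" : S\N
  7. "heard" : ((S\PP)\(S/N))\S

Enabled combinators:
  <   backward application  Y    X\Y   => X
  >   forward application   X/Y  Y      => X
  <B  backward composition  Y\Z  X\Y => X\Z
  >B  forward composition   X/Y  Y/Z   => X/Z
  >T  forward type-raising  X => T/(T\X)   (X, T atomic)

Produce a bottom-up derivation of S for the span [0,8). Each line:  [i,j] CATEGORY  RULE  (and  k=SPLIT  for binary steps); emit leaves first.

[0,1] PP  lex  "under"
[1,2] S/N  lex  "that"
[2,3] PP\N  lex  "found"
[3,4] (N\(PP\N))/PP  lex  "built"
[4,5] PP  lex  "chased"
[3,5] N\(PP\N)  >  k=4
[2,5] N  <  k=3
[5,6] (S/(S\N))\N  lex  "city"
[2,6] S/(S\N)  <  k=5
[6,7] S\N  lex  "often"
[2,7] S  >  k=6
[7,8] ((S\PP)\(S/N))\S  lex  "heard"
[2,8] (S\PP)\(S/N)  <  k=7
[1,8] S\PP  <  k=2
[0,8] S  <  k=1

[0,8] S   <
  [0,1] "under" : PP
  [1,8] S\PP   <
    [1,2] "that" : S/N
    [2,8] (S\PP)\(S/N)   <
      [2,7] S   >
        [2,6] S/(S\N)   <
          [2,5] N   <
            [2,3] "found" : PP\N
            [3,5] N\(PP\N)   >
              [3,4] "built" : (N\(PP\N))/PP
              [4,5] "chased" : PP
          [5,6] "city" : (S/(S\N))\N
        [6,7] "often" : S\N
      [7,8] "heard" : ((S\PP)\(S/N))\S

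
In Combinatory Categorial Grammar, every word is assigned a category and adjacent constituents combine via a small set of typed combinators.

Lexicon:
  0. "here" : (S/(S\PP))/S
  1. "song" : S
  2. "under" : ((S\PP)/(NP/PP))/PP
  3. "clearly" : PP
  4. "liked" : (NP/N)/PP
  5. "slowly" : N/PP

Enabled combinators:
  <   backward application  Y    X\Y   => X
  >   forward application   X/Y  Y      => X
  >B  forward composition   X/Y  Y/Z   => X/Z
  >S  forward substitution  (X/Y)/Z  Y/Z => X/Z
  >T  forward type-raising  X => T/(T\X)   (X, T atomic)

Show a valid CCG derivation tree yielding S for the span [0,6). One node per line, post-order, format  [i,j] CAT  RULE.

[0,1] (S/(S\PP))/S  lex  "here"
[1,2] S  lex  "song"
[0,2] S/(S\PP)  >  k=1
[2,3] ((S\PP)/(NP/PP))/PP  lex  "under"
[3,4] PP  lex  "clearly"
[2,4] (S\PP)/(NP/PP)  >  k=3
[4,5] (NP/N)/PP  lex  "liked"
[5,6] N/PP  lex  "slowly"
[4,6] NP/PP  >S  k=5
[2,6] S\PP  >  k=4
[0,6] S  >  k=2

[0,6] S   >
  [0,2] S/(S\PP)   >
    [0,1] "here" : (S/(S\PP))/S
    [1,2] "song" : S
  [2,6] S\PP   >
    [2,4] (S\PP)/(NP/PP)   >
      [2,3] "under" : ((S\PP)/(NP/PP))/PP
      [3,4] "clearly" : PP
    [4,6] NP/PP   >S
      [4,5] "liked" : (NP/N)/PP
      [5,6] "slowly" : N/PP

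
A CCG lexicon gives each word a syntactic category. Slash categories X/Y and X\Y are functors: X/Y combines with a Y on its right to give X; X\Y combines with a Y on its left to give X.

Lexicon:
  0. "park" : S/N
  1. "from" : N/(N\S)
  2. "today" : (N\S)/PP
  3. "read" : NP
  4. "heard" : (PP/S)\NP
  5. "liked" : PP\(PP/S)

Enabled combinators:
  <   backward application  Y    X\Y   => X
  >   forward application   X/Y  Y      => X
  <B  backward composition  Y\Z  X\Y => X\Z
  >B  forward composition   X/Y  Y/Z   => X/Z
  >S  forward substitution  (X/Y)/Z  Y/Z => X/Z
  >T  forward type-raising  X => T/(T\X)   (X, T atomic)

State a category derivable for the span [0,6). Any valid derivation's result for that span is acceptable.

S

[0,6] S   >
  [0,1] "park" : S/N
  [1,6] N   >
    [1,2] "from" : N/(N\S)
    [2,6] N\S   >
      [2,3] "today" : (N\S)/PP
      [3,6] PP   >
        [3,4] PP/(PP\NP)   >T
          [3,4] "read" : NP
        [4,6] PP\NP   <B
          [4,5] "heard" : (PP/S)\NP
          [5,6] "liked" : PP\(PP/S)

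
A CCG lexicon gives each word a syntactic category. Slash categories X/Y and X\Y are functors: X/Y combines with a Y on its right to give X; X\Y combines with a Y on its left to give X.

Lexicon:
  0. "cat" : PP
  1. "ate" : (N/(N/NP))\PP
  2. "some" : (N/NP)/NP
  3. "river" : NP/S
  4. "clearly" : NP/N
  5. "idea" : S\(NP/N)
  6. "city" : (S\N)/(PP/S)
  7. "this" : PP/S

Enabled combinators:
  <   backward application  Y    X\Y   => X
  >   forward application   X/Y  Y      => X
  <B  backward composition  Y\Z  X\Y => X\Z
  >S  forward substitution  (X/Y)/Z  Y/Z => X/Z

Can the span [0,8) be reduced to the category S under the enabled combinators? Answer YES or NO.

[0,8] S   <
  [0,6] N   >
    [0,2] N/(N/NP)   <
      [0,1] "cat" : PP
      [1,2] "ate" : (N/(N/NP))\PP
    [2,6] N/NP   >
      [2,3] "some" : (N/NP)/NP
      [3,6] NP   >
        [3,4] "river" : NP/S
        [4,6] S   <
          [4,5] "clearly" : NP/N
          [5,6] "idea" : S\(NP/N)
  [6,8] S\N   >
    [6,7] "city" : (S\N)/(PP/S)
    [7,8] "this" : PP/S

YES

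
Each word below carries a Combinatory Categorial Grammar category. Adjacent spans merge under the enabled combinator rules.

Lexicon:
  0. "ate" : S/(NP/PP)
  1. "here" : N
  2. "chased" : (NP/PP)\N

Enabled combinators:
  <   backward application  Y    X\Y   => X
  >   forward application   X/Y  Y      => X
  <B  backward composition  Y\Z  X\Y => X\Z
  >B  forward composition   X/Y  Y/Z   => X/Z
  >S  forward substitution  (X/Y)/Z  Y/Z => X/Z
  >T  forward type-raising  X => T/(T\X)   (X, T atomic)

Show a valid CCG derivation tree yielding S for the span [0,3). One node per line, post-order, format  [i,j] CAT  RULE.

[0,1] S/(NP/PP)  lex  "ate"
[1,2] N  lex  "here"
[2,3] (NP/PP)\N  lex  "chased"
[1,3] NP/PP  <  k=2
[0,3] S  >  k=1

[0,3] S   >
  [0,1] "ate" : S/(NP/PP)
  [1,3] NP/PP   <
    [1,2] "here" : N
    [2,3] "chased" : (NP/PP)\N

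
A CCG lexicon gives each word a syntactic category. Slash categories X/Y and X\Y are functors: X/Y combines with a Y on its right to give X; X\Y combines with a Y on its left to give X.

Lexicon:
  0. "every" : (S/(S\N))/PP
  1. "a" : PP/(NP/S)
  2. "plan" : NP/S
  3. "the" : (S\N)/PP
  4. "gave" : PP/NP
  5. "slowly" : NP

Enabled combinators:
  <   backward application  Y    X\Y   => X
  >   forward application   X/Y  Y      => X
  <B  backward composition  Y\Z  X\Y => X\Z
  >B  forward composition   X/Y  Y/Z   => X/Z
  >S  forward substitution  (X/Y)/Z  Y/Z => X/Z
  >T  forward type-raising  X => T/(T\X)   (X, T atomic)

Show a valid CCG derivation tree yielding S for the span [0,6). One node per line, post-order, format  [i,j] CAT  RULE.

[0,1] (S/(S\N))/PP  lex  "every"
[1,2] PP/(NP/S)  lex  "a"
[2,3] NP/S  lex  "plan"
[1,3] PP  >  k=2
[0,3] S/(S\N)  >  k=1
[3,4] (S\N)/PP  lex  "the"
[4,5] PP/NP  lex  "gave"
[5,6] NP  lex  "slowly"
[4,6] PP  >  k=5
[3,6] S\N  >  k=4
[0,6] S  >  k=3

[0,6] S   >
  [0,3] S/(S\N)   >
    [0,1] "every" : (S/(S\N))/PP
    [1,3] PP   >
      [1,2] "a" : PP/(NP/S)
      [2,3] "plan" : NP/S
  [3,6] S\N   >
    [3,4] "the" : (S\N)/PP
    [4,6] PP   >
      [4,5] "gave" : PP/NP
      [5,6] "slowly" : NP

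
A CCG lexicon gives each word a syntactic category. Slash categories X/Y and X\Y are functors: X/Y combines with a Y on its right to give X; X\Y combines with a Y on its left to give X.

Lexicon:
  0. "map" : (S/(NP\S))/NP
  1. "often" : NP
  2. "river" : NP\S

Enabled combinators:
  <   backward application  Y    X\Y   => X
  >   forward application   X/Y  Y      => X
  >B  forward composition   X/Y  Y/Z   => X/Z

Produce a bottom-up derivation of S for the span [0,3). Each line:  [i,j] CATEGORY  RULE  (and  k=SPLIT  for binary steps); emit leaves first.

[0,1] (S/(NP\S))/NP  lex  "map"
[1,2] NP  lex  "often"
[0,2] S/(NP\S)  >  k=1
[2,3] NP\S  lex  "river"
[0,3] S  >  k=2

[0,3] S   >
  [0,2] S/(NP\S)   >
    [0,1] "map" : (S/(NP\S))/NP
    [1,2] "often" : NP
  [2,3] "river" : NP\S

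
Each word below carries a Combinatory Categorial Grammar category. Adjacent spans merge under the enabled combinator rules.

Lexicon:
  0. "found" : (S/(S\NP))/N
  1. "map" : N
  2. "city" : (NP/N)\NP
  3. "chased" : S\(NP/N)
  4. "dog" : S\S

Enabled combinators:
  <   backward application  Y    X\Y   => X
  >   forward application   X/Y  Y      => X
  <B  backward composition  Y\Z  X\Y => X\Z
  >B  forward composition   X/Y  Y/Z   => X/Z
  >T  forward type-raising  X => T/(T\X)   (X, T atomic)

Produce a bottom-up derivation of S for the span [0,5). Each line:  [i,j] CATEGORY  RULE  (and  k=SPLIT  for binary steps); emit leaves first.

[0,5] S   >
  [0,2] S/(S\NP)   >
    [0,1] "found" : (S/(S\NP))/N
    [1,2] "map" : N
  [2,5] S\NP   <B
    [2,4] S\NP   <B
      [2,3] "city" : (NP/N)\NP
      [3,4] "chased" : S\(NP/N)
    [4,5] "dog" : S\S

[0,1] (S/(S\NP))/N  lex  "found"
[1,2] N  lex  "map"
[0,2] S/(S\NP)  >  k=1
[2,3] (NP/N)\NP  lex  "city"
[3,4] S\(NP/N)  lex  "chased"
[2,4] S\NP  <B  k=3
[4,5] S\S  lex  "dog"
[2,5] S\NP  <B  k=4
[0,5] S  >  k=2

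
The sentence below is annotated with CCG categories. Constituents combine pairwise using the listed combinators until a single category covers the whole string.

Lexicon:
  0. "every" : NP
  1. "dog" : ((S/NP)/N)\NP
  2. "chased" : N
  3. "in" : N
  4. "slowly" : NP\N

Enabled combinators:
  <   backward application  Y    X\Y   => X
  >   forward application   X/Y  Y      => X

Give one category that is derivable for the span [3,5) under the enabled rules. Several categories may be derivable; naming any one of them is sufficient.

[0,5] S   >
  [0,3] S/NP   >
    [0,2] (S/NP)/N   <
      [0,1] "every" : NP
      [1,2] "dog" : ((S/NP)/N)\NP
    [2,3] "chased" : N
  [3,5] NP   <
    [3,4] "in" : N
    [4,5] "slowly" : NP\N

NP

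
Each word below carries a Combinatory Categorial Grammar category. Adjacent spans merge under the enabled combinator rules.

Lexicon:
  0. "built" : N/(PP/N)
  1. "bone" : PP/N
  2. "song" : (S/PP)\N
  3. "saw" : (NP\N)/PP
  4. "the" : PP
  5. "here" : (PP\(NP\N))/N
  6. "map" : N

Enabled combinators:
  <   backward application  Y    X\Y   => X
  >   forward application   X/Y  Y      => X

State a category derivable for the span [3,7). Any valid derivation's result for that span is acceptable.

PP

[0,7] S   >
  [0,3] S/PP   <
    [0,2] N   >
      [0,1] "built" : N/(PP/N)
      [1,2] "bone" : PP/N
    [2,3] "song" : (S/PP)\N
  [3,7] PP   <
    [3,5] NP\N   >
      [3,4] "saw" : (NP\N)/PP
      [4,5] "the" : PP
    [5,7] PP\(NP\N)   >
      [5,6] "here" : (PP\(NP\N))/N
      [6,7] "map" : N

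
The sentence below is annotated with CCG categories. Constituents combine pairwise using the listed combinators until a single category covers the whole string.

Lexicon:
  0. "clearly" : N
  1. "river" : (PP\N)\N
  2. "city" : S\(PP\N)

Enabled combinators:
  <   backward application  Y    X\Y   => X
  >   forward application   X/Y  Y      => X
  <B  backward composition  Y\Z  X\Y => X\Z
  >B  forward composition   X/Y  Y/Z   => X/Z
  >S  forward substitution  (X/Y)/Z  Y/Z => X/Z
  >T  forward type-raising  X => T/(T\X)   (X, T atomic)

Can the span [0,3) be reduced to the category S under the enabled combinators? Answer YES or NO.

[0,3] S   >
  [0,1] S/(S\N)   >T
    [0,1] "clearly" : N
  [1,3] S\N   <B
    [1,2] "river" : (PP\N)\N
    [2,3] "city" : S\(PP\N)

YES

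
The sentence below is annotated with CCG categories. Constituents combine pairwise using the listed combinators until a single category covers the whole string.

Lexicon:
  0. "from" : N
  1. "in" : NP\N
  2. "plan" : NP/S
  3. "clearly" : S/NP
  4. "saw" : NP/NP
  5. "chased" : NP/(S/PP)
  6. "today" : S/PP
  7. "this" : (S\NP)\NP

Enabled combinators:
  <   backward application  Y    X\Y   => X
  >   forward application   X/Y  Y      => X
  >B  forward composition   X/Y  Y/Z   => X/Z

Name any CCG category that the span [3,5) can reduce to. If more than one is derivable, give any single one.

S/NP

[0,8] S   <
  [0,2] NP   <
    [0,1] "from" : N
    [1,2] "in" : NP\N
  [2,8] S\NP   <
    [2,7] NP   >
      [2,3] "plan" : NP/S
      [3,7] S   >
        [3,5] S/NP   >B
          [3,4] "clearly" : S/NP
          [4,5] "saw" : NP/NP
        [5,7] NP   >
          [5,6] "chased" : NP/(S/PP)
          [6,7] "today" : S/PP
    [7,8] "this" : (S\NP)\NP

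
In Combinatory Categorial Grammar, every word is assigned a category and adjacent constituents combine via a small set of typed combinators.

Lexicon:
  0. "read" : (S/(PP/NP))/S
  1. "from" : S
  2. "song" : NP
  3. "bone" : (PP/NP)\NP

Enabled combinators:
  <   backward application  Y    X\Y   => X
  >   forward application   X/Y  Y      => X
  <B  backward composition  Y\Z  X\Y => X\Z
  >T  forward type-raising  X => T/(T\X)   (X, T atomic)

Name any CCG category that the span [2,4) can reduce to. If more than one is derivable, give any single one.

PP/NP

[0,4] S   >
  [0,2] S/(PP/NP)   >
    [0,1] "read" : (S/(PP/NP))/S
    [1,2] "from" : S
  [2,4] PP/NP   <
    [2,3] "song" : NP
    [3,4] "bone" : (PP/NP)\NP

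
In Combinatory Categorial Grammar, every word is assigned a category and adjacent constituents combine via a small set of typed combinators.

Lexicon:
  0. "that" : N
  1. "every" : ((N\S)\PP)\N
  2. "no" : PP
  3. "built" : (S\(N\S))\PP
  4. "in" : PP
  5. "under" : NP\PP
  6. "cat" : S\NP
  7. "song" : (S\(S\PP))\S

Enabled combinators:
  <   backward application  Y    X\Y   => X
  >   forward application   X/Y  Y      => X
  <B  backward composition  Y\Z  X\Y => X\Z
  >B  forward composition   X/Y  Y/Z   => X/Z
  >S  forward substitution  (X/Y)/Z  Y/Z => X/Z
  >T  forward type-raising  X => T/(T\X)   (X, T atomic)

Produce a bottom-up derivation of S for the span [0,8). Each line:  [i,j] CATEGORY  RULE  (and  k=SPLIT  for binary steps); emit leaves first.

[0,1] N  lex  "that"
[1,2] ((N\S)\PP)\N  lex  "every"
[0,2] (N\S)\PP  <  k=1
[2,3] PP  lex  "no"
[3,4] (S\(N\S))\PP  lex  "built"
[2,4] S\(N\S)  <  k=3
[0,4] S\PP  <B  k=2
[4,5] PP  lex  "in"
[5,6] NP\PP  lex  "under"
[6,7] S\NP  lex  "cat"
[5,7] S\PP  <B  k=6
[4,7] S  <  k=5
[7,8] (S\(S\PP))\S  lex  "song"
[4,8] S\(S\PP)  <  k=7
[0,8] S  <  k=4

[0,8] S   <
  [0,4] S\PP   <B
    [0,2] (N\S)\PP   <
      [0,1] "that" : N
      [1,2] "every" : ((N\S)\PP)\N
    [2,4] S\(N\S)   <
      [2,3] "no" : PP
      [3,4] "built" : (S\(N\S))\PP
  [4,8] S\(S\PP)   <
    [4,7] S   <
      [4,5] "in" : PP
      [5,7] S\PP   <B
        [5,6] "under" : NP\PP
        [6,7] "cat" : S\NP
    [7,8] "song" : (S\(S\PP))\S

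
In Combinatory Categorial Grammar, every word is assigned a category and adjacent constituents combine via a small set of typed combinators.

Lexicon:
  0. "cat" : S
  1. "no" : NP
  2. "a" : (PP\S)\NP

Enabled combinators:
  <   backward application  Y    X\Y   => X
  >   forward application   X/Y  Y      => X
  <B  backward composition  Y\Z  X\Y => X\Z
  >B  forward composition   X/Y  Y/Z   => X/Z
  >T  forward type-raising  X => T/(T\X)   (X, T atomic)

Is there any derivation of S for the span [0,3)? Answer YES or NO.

NO

S NP (PP\S)\NP
CKY chart[0,3] = {N/(N\PP), NP/(NP\PP), PP, PP/(PP\PP), S/(S\PP)}; S ∉ chart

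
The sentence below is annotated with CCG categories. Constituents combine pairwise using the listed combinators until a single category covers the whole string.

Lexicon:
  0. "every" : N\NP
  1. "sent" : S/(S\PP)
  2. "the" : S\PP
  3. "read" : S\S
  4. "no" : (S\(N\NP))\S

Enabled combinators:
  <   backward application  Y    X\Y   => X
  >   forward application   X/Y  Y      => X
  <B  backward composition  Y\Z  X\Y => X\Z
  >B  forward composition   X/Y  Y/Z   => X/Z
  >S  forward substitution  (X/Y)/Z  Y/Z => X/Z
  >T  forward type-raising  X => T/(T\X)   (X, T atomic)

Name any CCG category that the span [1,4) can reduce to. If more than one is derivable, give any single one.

[0,5] S   <
  [0,1] "every" : N\NP
  [1,5] S\(N\NP)   <
    [1,4] S   >
      [1,2] "sent" : S/(S\PP)
      [2,4] S\PP   <B
        [2,3] "the" : S\PP
        [3,4] "read" : S\S
    [4,5] "no" : (S\(N\NP))\S

S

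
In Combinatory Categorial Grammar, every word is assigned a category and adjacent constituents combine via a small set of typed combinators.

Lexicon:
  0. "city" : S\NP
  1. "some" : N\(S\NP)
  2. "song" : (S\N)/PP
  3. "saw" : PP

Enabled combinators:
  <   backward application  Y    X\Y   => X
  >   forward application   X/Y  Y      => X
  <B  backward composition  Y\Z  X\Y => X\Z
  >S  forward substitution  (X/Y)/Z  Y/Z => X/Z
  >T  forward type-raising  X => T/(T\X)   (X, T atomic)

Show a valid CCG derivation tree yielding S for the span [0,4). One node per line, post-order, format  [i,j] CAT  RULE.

[0,4] S   <
  [0,2] N   <
    [0,1] "city" : S\NP
    [1,2] "some" : N\(S\NP)
  [2,4] S\N   >
    [2,3] "song" : (S\N)/PP
    [3,4] "saw" : PP

[0,1] S\NP  lex  "city"
[1,2] N\(S\NP)  lex  "some"
[0,2] N  <  k=1
[2,3] (S\N)/PP  lex  "song"
[3,4] PP  lex  "saw"
[2,4] S\N  >  k=3
[0,4] S  <  k=2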